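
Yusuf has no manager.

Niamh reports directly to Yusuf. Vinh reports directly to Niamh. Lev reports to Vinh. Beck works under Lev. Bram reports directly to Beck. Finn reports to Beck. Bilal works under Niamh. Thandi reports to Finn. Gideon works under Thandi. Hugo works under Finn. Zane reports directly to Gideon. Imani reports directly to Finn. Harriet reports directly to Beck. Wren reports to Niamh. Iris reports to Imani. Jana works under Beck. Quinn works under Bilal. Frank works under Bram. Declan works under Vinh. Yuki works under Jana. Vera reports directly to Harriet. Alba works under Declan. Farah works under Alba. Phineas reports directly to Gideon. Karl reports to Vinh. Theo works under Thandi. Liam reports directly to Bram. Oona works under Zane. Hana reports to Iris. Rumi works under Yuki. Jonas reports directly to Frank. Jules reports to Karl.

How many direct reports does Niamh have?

3

Niamh directly manages Vinh, Bilal, Wren. That is 3 direct reports.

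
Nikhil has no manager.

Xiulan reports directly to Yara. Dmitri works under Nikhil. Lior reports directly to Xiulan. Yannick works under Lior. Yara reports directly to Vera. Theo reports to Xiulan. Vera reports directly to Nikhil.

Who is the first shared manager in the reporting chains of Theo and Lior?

Xiulan

Theo's chain of managers is Xiulan, Yara, Vera, Nikhil. Lior's chain of managers is Xiulan, Yara, Vera, Nikhil. The first manager that appears in both chains is Xiulan.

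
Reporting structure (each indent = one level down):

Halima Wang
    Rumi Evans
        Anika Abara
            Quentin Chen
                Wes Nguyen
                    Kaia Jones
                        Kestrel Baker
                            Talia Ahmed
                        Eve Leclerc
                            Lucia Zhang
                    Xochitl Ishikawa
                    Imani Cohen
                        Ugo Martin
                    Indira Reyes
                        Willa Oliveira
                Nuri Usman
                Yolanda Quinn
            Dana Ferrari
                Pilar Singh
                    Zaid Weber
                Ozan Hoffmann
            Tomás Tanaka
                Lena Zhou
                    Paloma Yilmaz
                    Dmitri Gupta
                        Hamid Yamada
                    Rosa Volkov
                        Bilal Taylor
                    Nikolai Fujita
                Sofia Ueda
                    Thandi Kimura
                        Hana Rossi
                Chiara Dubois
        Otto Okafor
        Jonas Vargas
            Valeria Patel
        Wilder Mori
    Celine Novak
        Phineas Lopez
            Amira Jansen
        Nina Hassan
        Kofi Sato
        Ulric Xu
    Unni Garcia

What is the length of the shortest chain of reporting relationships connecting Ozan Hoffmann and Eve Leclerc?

6

Ozan Hoffmann is 2 levels below Anika Abara, and Eve Leclerc is 4 levels below Anika Abara (their lowest common manager). The shortest path runs up from Ozan Hoffmann to Anika Abara and back down to Eve Leclerc: 2 + 4 = 6 links.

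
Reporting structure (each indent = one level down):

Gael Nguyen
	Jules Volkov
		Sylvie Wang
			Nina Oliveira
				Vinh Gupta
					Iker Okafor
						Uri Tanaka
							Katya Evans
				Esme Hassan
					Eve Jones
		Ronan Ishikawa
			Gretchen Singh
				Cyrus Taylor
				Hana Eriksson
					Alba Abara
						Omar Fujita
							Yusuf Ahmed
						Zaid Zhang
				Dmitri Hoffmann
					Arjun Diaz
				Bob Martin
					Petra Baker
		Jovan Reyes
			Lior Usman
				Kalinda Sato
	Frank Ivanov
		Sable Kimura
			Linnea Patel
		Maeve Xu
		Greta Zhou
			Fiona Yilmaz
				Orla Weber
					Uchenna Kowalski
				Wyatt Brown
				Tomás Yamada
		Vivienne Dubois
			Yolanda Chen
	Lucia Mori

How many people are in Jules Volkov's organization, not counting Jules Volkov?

Jules Volkov directly manages Sylvie Wang, Ronan Ishikawa, Jovan Reyes. Under Sylvie Wang: Nina Oliveira, Esme Hassan, Eve Jones, Vinh Gupta, Iker Okafor, Uri Tanaka, Katya Evans (7). Under Ronan Ishikawa: Gretchen Singh, Bob Martin, Petra Baker, Dmitri Hoffmann, Arjun Diaz, Hana Eriksson, Alba Abara, Zaid Zhang, Omar Fujita, Yusuf Ahmed, Cyrus Taylor (11). Under Jovan Reyes: Lior Usman, Kalinda Sato (2). So Jules Volkov's organization is 3 direct reports plus everyone under them: 8 + 12 + 3 = 23.

23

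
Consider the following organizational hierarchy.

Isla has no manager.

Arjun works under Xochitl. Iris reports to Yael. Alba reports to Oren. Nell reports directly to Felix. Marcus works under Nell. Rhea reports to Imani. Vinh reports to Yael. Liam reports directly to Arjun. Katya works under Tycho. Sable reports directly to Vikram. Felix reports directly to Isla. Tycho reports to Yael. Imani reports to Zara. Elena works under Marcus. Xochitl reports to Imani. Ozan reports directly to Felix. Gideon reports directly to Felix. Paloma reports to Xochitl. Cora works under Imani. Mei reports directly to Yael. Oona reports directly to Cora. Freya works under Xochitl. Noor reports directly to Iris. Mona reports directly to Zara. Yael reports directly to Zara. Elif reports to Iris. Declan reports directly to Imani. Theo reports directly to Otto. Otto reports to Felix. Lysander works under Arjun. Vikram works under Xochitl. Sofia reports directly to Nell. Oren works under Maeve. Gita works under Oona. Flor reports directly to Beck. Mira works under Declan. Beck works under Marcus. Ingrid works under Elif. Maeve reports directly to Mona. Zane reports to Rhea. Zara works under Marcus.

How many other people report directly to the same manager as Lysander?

1

Lysander reports to Arjun. Arjun's other direct reports are Liam — 1 peer.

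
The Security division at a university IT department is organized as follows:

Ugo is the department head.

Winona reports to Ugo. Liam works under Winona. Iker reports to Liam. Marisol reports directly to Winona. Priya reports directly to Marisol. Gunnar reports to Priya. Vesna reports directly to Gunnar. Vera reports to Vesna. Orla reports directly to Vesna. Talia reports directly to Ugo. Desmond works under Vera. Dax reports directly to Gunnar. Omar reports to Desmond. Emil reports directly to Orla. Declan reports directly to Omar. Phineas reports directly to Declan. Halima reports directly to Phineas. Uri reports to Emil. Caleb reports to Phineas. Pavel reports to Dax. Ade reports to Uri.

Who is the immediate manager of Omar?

Desmond

Omar reports directly to Desmond.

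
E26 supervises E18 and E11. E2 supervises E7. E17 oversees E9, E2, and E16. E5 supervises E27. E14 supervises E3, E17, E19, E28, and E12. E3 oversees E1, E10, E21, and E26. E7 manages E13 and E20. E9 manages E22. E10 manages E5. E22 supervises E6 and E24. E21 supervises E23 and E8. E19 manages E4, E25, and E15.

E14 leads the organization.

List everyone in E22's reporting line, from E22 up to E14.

E22 reports to E9. E9 reports to E17. E17 reports to E14. E14 is at the top.

E22 -> E9 -> E17 -> E14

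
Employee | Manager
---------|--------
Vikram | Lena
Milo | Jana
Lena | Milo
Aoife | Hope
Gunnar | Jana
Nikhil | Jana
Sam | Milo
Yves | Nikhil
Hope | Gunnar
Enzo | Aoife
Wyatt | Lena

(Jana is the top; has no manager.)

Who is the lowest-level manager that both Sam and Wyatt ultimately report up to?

Milo

Sam's chain of managers is Milo, Jana. Wyatt's chain of managers is Lena, Milo, Jana. The first manager that appears in both chains is Milo.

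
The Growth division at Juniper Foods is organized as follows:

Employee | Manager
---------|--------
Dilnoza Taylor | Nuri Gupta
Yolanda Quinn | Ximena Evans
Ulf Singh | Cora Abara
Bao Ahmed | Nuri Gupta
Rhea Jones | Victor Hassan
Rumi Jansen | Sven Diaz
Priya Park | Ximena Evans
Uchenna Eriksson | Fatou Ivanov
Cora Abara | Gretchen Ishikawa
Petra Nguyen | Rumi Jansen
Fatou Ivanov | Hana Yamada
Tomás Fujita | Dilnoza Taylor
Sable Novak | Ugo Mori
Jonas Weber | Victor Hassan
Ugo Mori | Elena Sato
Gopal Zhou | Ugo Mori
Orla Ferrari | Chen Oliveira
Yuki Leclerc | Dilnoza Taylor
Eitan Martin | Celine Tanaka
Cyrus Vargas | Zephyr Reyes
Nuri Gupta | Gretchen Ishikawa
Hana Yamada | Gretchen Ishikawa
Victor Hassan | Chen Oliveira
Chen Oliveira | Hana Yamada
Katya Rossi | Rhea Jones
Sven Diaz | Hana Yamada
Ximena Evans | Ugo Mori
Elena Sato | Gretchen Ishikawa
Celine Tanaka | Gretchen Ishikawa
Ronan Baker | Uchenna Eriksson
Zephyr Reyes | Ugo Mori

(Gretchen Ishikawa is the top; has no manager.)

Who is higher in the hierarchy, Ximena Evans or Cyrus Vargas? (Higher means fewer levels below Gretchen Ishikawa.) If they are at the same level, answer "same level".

Ximena Evans

Ximena Evans is 3 levels below Gretchen Ishikawa; Cyrus Vargas is 4. Ximena Evans is higher.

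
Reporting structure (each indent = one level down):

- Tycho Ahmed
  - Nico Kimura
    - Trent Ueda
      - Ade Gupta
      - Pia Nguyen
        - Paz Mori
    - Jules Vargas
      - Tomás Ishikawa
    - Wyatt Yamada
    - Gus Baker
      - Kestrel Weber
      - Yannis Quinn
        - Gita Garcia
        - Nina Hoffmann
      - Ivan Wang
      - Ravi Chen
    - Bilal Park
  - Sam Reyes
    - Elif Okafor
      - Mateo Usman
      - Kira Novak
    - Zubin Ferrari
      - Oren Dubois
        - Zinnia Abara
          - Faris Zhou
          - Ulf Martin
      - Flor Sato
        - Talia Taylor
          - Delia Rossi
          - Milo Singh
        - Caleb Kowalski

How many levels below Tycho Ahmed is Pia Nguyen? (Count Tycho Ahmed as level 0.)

3

Chain from Pia Nguyen up to Tycho Ahmed: Pia Nguyen → Trent Ueda → Nico Kimura → Tycho Ahmed. That is 3 steps up, so Pia Nguyen is 3 levels below Tycho Ahmed.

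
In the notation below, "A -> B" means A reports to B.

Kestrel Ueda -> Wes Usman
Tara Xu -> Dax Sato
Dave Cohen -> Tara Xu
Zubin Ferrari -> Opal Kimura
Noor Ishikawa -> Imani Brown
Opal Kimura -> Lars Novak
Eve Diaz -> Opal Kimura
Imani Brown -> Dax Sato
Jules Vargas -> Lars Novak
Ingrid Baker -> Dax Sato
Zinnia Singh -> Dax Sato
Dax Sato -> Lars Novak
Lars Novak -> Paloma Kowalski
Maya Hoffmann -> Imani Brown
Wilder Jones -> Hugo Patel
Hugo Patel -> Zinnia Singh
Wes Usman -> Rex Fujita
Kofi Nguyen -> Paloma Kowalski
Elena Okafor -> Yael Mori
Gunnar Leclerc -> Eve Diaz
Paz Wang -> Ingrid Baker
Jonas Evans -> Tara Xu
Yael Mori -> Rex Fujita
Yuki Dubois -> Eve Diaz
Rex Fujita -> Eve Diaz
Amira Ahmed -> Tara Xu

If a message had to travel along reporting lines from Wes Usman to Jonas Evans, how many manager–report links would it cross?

Wes Usman is 4 levels below Lars Novak, and Jonas Evans is 3 levels below Lars Novak (their lowest common manager). The shortest path runs up from Wes Usman to Lars Novak and back down to Jonas Evans: 4 + 3 = 7 links.

7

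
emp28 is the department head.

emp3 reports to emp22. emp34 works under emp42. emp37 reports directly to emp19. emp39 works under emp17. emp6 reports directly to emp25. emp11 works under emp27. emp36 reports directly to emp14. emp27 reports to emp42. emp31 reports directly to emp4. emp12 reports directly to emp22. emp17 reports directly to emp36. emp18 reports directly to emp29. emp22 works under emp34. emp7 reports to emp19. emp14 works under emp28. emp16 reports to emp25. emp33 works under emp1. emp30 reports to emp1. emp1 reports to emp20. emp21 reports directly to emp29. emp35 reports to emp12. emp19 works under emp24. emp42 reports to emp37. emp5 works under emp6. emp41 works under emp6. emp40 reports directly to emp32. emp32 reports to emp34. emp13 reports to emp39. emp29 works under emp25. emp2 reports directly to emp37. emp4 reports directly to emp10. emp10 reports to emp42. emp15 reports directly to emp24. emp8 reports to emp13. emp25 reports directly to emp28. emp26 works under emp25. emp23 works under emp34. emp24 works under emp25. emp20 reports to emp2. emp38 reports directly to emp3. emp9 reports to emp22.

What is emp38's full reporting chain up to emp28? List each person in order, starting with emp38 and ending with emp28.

emp38 -> emp3 -> emp22 -> emp34 -> emp42 -> emp37 -> emp19 -> emp24 -> emp25 -> emp28

emp38 reports to emp3. emp3 reports to emp22. emp22 reports to emp34. emp34 reports to emp42. emp42 reports to emp37. emp37 reports to emp19. emp19 reports to emp24. emp24 reports to emp25. emp25 reports to emp28. emp28 is at the top.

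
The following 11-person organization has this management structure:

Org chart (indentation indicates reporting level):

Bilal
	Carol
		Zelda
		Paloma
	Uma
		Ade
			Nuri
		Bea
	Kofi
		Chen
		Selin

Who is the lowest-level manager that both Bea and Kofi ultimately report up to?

Bea's chain of managers is Uma, Bilal. Kofi's chain of managers is Bilal. The first manager that appears in both chains is Bilal.

Bilal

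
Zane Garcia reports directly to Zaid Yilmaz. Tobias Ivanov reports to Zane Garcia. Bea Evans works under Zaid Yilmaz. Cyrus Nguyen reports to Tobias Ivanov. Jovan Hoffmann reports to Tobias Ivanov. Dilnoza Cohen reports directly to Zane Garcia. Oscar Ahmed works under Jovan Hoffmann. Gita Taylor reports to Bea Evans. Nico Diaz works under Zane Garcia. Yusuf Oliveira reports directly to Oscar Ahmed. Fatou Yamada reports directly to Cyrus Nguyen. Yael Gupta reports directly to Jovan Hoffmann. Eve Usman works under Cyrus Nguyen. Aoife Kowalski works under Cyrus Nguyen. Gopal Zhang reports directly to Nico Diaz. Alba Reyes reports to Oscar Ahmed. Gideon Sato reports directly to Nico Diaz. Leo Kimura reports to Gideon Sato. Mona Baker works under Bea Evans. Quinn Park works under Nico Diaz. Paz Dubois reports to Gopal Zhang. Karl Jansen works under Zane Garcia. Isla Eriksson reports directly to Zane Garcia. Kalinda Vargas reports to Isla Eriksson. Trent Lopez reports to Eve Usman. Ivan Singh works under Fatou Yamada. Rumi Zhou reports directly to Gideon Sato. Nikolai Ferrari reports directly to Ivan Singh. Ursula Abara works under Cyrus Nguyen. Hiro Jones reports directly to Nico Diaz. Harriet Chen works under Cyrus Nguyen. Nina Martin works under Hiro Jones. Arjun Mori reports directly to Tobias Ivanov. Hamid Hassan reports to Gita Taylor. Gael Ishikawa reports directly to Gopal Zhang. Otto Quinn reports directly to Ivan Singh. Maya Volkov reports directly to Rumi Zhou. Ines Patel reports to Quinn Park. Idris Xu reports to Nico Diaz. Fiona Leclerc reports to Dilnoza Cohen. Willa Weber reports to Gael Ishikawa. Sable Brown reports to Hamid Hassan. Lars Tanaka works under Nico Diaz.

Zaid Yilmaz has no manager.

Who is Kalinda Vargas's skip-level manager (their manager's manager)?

Kalinda Vargas reports to Isla Eriksson, and Isla Eriksson reports to Zane Garcia. So Kalinda Vargas's skip-level manager is Zane Garcia.

Zane Garcia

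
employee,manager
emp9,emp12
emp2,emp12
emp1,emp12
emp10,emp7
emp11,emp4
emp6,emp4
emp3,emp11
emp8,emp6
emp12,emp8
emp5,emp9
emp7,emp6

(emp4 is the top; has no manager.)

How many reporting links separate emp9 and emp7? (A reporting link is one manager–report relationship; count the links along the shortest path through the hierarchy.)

4

emp9 is 3 levels below emp6, and emp7 is 1 level below emp6 (their lowest common manager). The shortest path runs up from emp9 to emp6 and back down to emp7: 3 + 1 = 4 links.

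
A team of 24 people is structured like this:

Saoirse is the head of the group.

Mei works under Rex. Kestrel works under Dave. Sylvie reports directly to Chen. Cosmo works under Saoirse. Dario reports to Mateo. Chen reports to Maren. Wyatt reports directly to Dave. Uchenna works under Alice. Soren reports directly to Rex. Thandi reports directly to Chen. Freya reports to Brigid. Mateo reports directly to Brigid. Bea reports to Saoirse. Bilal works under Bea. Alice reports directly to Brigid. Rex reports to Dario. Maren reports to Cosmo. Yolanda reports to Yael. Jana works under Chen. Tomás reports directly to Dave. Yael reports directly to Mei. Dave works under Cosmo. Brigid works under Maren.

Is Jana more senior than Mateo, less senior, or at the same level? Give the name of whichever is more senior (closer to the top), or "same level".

same level

Both Jana and Mateo are 4 levels below Saoirse.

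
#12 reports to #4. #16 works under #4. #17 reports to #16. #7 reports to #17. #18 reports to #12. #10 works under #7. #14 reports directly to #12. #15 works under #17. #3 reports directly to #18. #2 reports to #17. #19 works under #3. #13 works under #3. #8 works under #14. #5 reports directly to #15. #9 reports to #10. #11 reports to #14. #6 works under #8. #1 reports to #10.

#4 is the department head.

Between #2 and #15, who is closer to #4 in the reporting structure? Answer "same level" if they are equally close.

same level

Both #2 and #15 are 3 levels below #4.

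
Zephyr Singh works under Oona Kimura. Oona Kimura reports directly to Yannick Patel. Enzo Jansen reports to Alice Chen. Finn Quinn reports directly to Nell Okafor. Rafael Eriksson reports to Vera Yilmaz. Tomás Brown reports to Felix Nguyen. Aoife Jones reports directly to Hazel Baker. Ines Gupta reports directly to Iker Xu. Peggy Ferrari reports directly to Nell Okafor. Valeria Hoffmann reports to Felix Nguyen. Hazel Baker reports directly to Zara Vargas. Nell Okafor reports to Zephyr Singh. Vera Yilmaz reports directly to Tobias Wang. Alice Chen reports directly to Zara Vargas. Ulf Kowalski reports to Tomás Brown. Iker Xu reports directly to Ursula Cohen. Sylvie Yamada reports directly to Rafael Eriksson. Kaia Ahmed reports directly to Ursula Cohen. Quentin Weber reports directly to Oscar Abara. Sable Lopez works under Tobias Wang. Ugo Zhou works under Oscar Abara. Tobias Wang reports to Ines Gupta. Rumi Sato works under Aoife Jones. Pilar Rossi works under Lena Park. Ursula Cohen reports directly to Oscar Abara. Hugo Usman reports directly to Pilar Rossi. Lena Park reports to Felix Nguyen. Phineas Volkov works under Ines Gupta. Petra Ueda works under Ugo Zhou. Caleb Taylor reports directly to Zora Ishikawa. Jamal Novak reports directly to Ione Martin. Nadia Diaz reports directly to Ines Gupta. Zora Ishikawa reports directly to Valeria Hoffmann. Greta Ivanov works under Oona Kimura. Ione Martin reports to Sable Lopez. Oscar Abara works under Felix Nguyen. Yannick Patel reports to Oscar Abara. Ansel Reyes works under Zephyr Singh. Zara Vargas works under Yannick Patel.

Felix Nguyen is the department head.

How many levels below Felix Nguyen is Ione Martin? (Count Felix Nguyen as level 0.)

Chain from Ione Martin up to Felix Nguyen: Ione Martin → Sable Lopez → Tobias Wang → Ines Gupta → Iker Xu → Ursula Cohen → Oscar Abara → Felix Nguyen. That is 7 steps up, so Ione Martin is 7 levels below Felix Nguyen.

7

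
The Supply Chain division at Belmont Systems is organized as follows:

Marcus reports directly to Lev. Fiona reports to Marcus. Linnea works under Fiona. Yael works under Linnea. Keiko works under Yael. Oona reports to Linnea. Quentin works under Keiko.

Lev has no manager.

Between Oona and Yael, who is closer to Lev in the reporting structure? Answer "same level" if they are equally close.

same level

Both Oona and Yael are 4 levels below Lev.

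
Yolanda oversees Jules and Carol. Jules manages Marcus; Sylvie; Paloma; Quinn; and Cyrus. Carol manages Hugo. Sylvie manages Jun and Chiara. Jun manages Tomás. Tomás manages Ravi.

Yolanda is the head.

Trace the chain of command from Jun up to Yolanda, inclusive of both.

Jun reports to Sylvie. Sylvie reports to Jules. Jules reports to Yolanda. Yolanda is at the top.

Jun -> Sylvie -> Jules -> Yolanda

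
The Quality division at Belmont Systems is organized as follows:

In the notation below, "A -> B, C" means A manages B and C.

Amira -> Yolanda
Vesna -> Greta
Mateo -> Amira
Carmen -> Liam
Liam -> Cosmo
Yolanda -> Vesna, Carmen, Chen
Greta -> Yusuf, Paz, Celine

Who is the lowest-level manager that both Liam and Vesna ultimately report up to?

Yolanda

Liam's chain of managers is Carmen, Yolanda, Amira, Mateo. Vesna's chain of managers is Yolanda, Amira, Mateo. The first manager that appears in both chains is Yolanda.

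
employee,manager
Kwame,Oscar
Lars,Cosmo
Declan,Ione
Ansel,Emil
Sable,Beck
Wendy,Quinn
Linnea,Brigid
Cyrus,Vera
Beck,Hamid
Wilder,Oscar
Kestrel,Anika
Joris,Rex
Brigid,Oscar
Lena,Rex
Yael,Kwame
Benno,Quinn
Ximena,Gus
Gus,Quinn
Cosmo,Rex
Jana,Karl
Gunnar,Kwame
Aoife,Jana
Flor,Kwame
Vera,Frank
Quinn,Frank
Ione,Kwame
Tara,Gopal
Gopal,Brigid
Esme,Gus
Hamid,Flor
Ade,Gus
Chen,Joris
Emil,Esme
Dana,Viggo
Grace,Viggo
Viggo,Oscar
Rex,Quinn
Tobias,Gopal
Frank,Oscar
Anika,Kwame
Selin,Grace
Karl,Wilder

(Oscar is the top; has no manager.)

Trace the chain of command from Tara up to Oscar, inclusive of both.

Tara -> Gopal -> Brigid -> Oscar

Tara reports to Gopal. Gopal reports to Brigid. Brigid reports to Oscar. Oscar is at the top.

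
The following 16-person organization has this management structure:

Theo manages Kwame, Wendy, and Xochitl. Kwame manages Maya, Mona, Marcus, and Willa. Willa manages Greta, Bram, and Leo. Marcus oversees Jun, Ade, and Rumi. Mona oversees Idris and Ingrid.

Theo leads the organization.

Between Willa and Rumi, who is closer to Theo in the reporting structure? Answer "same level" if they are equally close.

Willa

Willa is 2 levels below Theo; Rumi is 3. Willa is higher.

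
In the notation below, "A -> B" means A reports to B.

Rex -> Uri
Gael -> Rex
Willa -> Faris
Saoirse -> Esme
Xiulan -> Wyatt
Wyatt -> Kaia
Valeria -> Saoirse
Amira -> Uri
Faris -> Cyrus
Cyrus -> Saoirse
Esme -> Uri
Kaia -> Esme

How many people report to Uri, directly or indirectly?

12

Uri directly manages Esme, Rex, Amira. Under Esme: Kaia, Wyatt, Xiulan, Saoirse, Valeria, Cyrus, Faris, Willa (8). Under Rex: Gael (1). Amira has no reports. So Uri's organization is 3 direct reports plus everyone under them: 9 + 2 + 1 = 12.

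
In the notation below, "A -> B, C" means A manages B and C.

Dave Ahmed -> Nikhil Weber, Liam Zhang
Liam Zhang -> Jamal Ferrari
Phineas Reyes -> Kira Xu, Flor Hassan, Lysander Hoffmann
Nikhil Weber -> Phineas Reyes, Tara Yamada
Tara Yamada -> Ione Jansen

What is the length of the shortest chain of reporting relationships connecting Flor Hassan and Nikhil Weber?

Flor Hassan is in Nikhil Weber's organization: the chain from Flor Hassan up to Nikhil Weber is Flor Hassan → Phineas Reyes → Nikhil Weber, which is 2 links.

2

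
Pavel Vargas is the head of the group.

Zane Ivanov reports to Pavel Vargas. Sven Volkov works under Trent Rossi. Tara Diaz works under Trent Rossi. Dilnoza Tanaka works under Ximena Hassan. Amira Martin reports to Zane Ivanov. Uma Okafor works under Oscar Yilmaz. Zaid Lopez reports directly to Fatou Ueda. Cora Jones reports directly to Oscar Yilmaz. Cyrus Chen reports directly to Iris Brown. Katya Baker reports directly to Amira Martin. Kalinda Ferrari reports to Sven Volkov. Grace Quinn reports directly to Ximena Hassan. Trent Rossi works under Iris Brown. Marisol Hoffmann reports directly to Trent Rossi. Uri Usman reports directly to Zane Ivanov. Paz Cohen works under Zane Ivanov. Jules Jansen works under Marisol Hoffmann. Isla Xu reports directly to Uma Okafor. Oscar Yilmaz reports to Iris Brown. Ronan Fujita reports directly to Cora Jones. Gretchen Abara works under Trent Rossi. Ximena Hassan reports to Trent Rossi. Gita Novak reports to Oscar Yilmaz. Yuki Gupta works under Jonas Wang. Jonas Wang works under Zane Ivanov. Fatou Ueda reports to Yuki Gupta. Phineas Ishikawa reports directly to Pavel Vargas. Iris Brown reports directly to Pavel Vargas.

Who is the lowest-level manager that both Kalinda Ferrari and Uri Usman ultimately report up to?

Kalinda Ferrari's chain of managers is Sven Volkov, Trent Rossi, Iris Brown, Pavel Vargas. Uri Usman's chain of managers is Zane Ivanov, Pavel Vargas. The first manager that appears in both chains is Pavel Vargas.

Pavel Vargas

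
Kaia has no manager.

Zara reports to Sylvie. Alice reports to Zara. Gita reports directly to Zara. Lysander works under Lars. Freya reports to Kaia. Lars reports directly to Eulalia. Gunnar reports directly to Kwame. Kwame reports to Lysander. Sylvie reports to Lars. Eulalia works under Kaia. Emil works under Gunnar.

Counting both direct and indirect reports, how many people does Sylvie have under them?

Sylvie directly manages Zara. Under Zara: Alice, Gita (2). That's 3 in total.

3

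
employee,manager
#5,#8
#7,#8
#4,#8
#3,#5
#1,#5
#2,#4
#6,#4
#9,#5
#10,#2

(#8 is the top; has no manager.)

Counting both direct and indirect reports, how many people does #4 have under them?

3

#4 directly manages #2, #6. Under #2: #10 (1). #6 has no reports. So #4's organization is 2 direct reports plus everyone under them: 2 + 1 = 3.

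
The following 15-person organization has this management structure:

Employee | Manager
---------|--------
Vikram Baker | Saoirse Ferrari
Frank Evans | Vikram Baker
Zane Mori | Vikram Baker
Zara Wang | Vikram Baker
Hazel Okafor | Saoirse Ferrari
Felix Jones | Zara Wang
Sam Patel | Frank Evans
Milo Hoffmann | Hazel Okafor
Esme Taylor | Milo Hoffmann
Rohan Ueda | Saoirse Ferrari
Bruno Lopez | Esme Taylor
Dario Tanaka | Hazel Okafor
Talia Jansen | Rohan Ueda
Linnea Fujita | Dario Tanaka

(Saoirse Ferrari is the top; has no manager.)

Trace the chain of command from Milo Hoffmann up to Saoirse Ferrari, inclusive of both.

Milo Hoffmann -> Hazel Okafor -> Saoirse Ferrari

Milo Hoffmann reports to Hazel Okafor. Hazel Okafor reports to Saoirse Ferrari. Saoirse Ferrari is at the top.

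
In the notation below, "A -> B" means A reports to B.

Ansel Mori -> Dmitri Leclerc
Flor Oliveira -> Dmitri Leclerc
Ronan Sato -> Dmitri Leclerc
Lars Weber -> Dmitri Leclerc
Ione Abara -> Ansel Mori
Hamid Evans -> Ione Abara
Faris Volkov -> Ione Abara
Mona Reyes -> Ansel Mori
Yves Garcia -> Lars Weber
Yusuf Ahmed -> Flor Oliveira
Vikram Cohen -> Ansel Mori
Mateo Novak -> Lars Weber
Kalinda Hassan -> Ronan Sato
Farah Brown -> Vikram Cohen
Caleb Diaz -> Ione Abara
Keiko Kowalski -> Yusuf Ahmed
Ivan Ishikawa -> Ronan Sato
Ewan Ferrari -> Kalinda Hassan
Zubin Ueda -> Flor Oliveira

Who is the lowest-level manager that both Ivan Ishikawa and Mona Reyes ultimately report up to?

Ivan Ishikawa's chain of managers is Ronan Sato, Dmitri Leclerc. Mona Reyes's chain of managers is Ansel Mori, Dmitri Leclerc. The first manager that appears in both chains is Dmitri Leclerc.

Dmitri Leclerc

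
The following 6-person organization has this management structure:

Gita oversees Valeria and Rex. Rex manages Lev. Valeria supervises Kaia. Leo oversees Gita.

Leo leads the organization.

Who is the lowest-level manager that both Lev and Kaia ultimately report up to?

Lev's chain of managers is Rex, Gita, Leo. Kaia's chain of managers is Valeria, Gita, Leo. The first manager that appears in both chains is Gita.

Gita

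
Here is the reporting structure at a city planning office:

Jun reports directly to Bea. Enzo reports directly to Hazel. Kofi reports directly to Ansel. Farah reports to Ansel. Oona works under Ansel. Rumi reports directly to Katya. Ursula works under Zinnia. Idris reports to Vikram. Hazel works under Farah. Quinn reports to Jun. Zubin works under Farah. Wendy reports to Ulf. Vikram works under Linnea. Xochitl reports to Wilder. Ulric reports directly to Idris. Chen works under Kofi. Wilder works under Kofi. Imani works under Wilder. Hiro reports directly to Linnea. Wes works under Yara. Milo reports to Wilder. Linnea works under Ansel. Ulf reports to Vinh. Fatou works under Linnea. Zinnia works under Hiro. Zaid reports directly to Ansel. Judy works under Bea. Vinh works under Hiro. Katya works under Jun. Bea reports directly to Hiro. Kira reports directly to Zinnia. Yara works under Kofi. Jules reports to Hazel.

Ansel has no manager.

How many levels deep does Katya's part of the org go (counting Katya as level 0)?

1

The longest chain under Katya runs Katya → Rumi, which is 1 level below Katya.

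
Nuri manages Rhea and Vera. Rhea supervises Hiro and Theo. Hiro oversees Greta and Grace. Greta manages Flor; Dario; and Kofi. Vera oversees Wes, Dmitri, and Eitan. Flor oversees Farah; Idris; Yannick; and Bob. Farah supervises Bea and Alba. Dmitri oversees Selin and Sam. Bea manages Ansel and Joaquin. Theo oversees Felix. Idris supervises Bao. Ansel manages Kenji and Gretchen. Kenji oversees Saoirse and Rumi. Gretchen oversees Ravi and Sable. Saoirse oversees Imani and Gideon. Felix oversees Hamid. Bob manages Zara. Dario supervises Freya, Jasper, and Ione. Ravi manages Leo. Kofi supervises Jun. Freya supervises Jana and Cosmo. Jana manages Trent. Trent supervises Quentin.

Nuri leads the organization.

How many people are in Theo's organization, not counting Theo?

2

Theo directly manages Felix. Under Felix: Hamid (1). That's 2 in total.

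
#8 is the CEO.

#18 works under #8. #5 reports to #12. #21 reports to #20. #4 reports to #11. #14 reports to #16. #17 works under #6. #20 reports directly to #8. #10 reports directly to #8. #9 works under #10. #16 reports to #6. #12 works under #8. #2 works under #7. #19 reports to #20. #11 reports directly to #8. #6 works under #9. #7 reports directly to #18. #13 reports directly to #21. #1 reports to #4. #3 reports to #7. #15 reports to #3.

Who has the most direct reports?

#8

Direct-report counts: #8 has 5; #12 has 1; #18 has 1; #7 has 2; #3 has 1; #11 has 1; #4 has 1; #10 has 1; #9 has 1; #6 has 2; #16 has 1; #20 has 2; #21 has 1. The largest is 5, held by #8.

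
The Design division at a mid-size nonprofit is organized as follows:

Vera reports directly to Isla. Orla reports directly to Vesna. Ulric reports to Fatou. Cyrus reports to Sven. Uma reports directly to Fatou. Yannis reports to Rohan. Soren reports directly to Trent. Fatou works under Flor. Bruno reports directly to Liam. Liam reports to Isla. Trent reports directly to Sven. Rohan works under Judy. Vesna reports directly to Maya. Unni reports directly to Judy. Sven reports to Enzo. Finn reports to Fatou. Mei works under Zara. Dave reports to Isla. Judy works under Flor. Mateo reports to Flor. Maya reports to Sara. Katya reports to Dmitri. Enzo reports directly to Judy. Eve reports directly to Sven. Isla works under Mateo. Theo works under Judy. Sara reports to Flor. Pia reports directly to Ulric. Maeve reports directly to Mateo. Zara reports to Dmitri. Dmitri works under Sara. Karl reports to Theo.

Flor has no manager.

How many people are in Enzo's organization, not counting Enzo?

Enzo directly manages Sven. Under Sven: Trent, Soren, Cyrus, Eve (4). That's 5 in total.

5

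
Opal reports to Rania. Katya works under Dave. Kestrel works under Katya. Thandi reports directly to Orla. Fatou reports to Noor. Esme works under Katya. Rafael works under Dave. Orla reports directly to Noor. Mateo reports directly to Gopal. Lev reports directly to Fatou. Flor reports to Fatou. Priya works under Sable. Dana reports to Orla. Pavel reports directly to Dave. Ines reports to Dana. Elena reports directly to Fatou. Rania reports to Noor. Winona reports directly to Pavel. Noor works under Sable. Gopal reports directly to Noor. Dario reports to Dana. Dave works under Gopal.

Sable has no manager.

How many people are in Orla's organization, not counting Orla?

Orla directly manages Thandi, Dana. Thandi has no reports. Under Dana: Ines, Dario (2). So Orla's organization is 2 direct reports plus everyone under them: 1 + 3 = 4.

4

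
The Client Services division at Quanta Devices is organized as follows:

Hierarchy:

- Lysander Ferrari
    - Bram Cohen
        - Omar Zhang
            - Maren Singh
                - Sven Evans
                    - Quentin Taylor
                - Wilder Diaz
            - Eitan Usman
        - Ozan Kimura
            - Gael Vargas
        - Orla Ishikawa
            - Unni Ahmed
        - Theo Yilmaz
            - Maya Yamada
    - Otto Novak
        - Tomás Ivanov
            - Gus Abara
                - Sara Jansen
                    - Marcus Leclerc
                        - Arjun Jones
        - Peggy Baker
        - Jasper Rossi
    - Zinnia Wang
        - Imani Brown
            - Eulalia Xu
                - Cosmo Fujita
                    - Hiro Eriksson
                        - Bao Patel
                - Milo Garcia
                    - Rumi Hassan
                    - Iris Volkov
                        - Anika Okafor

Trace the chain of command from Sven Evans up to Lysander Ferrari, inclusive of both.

Sven Evans reports to Maren Singh. Maren Singh reports to Omar Zhang. Omar Zhang reports to Bram Cohen. Bram Cohen reports to Lysander Ferrari. Lysander Ferrari is at the top.

Sven Evans -> Maren Singh -> Omar Zhang -> Bram Cohen -> Lysander Ferrari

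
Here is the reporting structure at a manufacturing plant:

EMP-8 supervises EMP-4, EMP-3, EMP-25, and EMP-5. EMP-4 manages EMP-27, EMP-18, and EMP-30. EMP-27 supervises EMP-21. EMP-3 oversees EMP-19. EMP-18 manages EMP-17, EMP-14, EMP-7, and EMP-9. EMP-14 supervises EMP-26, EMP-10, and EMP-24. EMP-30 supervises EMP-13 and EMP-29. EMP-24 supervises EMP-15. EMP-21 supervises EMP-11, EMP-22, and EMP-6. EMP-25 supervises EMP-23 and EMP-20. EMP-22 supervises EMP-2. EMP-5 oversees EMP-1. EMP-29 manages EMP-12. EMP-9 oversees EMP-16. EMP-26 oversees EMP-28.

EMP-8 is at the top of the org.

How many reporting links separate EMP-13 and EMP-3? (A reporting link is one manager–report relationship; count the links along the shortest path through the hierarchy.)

EMP-13 is 3 levels below EMP-8, and EMP-3 is 1 level below EMP-8 (their lowest common manager). The shortest path runs up from EMP-13 to EMP-8 and back down to EMP-3: 3 + 1 = 4 links.

4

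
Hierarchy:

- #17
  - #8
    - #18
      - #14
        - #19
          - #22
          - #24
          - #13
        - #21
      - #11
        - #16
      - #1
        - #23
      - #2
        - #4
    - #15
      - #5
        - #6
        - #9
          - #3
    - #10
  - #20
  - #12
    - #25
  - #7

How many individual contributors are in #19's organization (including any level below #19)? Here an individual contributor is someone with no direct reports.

The people in #19's organization with no one reporting to them are #13, #24, #22. That is 3.

3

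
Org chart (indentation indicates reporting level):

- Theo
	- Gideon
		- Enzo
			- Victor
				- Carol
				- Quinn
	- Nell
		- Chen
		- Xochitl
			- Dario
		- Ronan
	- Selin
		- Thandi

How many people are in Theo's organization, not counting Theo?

Theo directly manages Gideon, Nell, Selin. Under Gideon: Enzo, Victor, Quinn, Carol (4). Under Nell: Ronan, Xochitl, Dario, Chen (4). Under Selin: Thandi (1). So Theo's organization is 3 direct reports plus everyone under them: 5 + 5 + 2 = 12.

12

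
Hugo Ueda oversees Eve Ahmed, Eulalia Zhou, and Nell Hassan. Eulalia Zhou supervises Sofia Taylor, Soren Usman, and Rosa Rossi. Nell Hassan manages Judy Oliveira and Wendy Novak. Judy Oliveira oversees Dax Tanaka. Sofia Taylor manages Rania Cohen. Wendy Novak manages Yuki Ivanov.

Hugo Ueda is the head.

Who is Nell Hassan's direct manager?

Hugo Ueda

Nell Hassan reports directly to Hugo Ueda.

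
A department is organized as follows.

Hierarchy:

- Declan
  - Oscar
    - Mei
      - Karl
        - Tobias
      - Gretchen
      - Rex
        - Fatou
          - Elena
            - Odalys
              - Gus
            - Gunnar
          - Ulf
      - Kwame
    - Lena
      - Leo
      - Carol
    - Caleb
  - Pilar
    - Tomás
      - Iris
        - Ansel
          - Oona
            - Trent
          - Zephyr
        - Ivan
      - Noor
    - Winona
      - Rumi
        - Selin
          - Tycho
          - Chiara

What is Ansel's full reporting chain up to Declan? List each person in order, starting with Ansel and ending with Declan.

Ansel -> Iris -> Tomás -> Pilar -> Declan

Ansel reports to Iris. Iris reports to Tomás. Tomás reports to Pilar. Pilar reports to Declan. Declan is at the top.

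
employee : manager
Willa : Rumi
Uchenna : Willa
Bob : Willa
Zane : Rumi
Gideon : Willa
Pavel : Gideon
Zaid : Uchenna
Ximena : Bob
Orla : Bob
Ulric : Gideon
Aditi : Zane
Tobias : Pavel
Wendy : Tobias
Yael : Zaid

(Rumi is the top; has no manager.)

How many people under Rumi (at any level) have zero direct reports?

6

The people in Rumi's organization with no one reporting to them are Aditi, Ulric, Wendy, Orla, Ximena, Yael. That is 6.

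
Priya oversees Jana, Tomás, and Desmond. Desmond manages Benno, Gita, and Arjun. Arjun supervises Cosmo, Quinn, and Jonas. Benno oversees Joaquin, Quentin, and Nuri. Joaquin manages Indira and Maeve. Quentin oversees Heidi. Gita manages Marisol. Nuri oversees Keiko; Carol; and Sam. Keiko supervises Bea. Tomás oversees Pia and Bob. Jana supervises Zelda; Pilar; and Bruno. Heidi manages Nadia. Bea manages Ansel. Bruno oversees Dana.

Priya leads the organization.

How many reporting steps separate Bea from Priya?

5

Chain from Bea up to Priya: Bea → Keiko → Nuri → Benno → Desmond → Priya. That is 5 steps up, so Bea is 5 levels below Priya.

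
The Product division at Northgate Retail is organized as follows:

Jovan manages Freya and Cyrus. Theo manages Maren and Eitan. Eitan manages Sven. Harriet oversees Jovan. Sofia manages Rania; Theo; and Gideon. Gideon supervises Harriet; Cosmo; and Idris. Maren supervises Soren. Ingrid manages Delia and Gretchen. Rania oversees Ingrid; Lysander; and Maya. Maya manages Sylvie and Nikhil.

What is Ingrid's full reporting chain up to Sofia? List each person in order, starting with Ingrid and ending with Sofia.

Ingrid reports to Rania. Rania reports to Sofia. Sofia is at the top.

Ingrid -> Rania -> Sofia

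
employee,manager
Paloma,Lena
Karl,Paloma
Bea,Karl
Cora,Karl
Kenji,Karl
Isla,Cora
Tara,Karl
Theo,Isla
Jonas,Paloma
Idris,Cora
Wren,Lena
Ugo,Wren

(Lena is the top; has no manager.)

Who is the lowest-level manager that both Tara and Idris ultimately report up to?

Karl

Tara's chain of managers is Karl, Paloma, Lena. Idris's chain of managers is Cora, Karl, Paloma, Lena. The first manager that appears in both chains is Karl.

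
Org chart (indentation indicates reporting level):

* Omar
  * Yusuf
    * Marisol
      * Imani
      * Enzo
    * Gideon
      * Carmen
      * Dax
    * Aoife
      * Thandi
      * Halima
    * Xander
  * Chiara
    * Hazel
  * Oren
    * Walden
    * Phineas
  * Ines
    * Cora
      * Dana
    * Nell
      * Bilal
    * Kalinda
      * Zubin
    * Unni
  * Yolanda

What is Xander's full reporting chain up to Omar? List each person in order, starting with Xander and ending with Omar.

Xander -> Yusuf -> Omar

Xander reports to Yusuf. Yusuf reports to Omar. Omar is at the top.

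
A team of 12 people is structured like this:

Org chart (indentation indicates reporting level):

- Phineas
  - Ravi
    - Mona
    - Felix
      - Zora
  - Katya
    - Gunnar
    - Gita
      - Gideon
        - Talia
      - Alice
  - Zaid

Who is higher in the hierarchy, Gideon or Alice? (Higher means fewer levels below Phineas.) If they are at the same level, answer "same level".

same level

Both Gideon and Alice are 3 levels below Phineas.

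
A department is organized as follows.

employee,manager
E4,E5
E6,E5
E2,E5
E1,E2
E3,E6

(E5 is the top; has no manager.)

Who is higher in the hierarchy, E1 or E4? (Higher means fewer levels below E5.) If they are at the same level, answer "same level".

E1 is 2 levels below E5; E4 is 1. E4 is higher.

E4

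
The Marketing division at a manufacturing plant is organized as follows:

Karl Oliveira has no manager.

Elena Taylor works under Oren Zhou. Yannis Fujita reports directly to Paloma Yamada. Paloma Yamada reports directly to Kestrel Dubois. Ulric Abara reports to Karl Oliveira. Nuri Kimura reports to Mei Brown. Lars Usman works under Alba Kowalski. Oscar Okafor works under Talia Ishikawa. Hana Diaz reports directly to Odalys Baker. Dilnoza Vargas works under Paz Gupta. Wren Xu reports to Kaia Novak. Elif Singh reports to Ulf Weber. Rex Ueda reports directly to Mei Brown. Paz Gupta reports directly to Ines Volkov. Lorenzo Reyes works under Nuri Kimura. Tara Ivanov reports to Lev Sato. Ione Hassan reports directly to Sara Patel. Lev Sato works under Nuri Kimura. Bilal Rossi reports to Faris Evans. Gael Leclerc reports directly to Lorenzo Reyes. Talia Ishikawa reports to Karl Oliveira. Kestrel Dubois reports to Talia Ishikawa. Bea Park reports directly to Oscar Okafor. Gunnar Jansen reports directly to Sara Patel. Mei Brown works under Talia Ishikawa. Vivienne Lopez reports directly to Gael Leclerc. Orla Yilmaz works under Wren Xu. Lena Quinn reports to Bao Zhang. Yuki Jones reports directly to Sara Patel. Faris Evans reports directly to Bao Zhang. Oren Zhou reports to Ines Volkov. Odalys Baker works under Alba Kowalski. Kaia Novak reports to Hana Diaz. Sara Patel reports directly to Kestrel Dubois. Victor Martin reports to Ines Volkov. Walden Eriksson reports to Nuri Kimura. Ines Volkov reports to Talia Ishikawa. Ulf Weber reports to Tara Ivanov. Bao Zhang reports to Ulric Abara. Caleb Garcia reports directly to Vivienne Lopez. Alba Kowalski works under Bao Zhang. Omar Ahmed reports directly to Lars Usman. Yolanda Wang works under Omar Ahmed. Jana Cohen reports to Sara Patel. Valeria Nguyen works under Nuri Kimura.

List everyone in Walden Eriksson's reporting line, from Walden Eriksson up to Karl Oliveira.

Walden Eriksson -> Nuri Kimura -> Mei Brown -> Talia Ishikawa -> Karl Oliveira

Walden Eriksson reports to Nuri Kimura. Nuri Kimura reports to Mei Brown. Mei Brown reports to Talia Ishikawa. Talia Ishikawa reports to Karl Oliveira. Karl Oliveira is at the top.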